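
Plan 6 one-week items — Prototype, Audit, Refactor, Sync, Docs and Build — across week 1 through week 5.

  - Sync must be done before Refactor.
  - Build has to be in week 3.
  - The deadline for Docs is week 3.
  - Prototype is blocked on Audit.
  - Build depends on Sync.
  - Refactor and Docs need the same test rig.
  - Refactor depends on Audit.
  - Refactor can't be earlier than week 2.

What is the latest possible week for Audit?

Downstream work caps Audit at week 4.
Audit at week 4 is achievable: Prototype=week 5, Audit=week 4, Refactor=week 5, Build=week 3, Docs=week 1, Sync=week 1.

week 4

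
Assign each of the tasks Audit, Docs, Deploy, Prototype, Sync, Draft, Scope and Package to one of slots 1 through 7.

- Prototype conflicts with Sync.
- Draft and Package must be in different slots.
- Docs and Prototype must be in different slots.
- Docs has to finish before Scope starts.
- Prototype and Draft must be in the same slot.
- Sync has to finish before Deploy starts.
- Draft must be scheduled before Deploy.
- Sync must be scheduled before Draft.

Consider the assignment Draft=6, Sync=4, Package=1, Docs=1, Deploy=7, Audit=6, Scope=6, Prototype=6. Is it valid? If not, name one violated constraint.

Docs has to finish before Scope starts — holds.
Prototype and Draft must be in the same slot — holds.
Sync has to finish before Deploy starts — holds.
Draft must be scheduled before Deploy — holds.
Docs and Prototype must be in different slots — holds.
Sync must be scheduled before Draft — holds.
Draft and Package must be in different slots — holds.
Prototype conflicts with Sync — holds.

Yes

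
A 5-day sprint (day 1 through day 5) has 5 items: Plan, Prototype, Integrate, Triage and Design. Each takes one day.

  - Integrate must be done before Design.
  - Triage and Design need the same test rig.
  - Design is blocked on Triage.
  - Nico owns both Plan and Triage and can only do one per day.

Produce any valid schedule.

Prototype=day 1, Design=day 2, Triage=day 1, Integrate=day 1, Plan=day 2

Checking: Triage(day 1) before Design(day 2); Integrate(day 1) before Design(day 2); Triage(day 1) != Design(day 2); Plan(day 2) != Triage(day 1).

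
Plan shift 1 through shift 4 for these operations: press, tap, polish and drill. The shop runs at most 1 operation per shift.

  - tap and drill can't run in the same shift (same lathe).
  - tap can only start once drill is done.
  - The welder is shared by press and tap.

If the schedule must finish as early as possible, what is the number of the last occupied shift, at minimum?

The precedence chain requires at least 2 distinct shifts.
With at most 1 per shift and 4 operations, at least 4 shifts are needed.
4 works (last occupied shift: shift 4): for example drill -> shift 1; tap -> shift 2; polish -> shift 4; press -> shift 3.

4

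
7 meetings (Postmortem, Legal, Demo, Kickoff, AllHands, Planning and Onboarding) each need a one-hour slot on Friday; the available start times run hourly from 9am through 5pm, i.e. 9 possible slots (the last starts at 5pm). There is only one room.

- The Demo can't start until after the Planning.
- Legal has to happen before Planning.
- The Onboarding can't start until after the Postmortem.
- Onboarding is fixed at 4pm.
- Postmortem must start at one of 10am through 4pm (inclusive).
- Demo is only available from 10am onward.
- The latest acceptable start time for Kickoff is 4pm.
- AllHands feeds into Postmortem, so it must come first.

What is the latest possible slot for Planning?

Precedence pushes Planning to at least 10am; downstream work caps Planning at 4pm.
Planning at 3pm is achievable: Legal=12pm, Demo=5pm, Kickoff=11am, Postmortem=10am, AllHands=9am, Onboarding=4pm, Planning=3pm.
Nothing later works — the capacity limit rule out every slot after 3pm.

3pm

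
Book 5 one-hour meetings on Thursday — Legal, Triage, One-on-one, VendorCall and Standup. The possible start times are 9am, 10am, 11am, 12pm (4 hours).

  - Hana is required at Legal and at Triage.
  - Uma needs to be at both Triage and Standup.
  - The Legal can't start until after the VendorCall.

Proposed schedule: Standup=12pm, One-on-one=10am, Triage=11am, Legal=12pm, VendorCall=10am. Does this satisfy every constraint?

Hana is required at Legal and at Triage — holds.
Uma needs to be at both Triage and Standup — holds.
The Legal can't start until after the VendorCall — holds.

Yes, all constraints hold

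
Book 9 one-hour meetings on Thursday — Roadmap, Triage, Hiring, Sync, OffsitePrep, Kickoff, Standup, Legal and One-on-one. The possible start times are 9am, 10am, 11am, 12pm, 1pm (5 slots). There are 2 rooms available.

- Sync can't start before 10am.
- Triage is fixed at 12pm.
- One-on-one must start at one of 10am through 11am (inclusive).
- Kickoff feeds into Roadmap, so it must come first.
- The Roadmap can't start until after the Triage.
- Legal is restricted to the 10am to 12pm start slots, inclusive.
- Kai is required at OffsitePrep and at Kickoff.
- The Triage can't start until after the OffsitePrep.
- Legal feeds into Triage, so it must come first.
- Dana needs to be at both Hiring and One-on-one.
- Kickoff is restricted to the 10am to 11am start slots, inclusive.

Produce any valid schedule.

Sync=11am, Hiring=9am, Triage=12pm, One-on-one=10am, Kickoff=10am, Legal=11am, Roadmap=1pm, OffsitePrep=9am, Standup=12pm

Checking: Triage(12pm) before Roadmap(1pm); OffsitePrep(9am) before Triage(12pm); Kickoff(10am) before Roadmap(1pm); Legal(11am) before Triage(12pm); Hiring(9am) != One-on-one(10am); OffsitePrep(9am) != Kickoff(10am); Sync=11am in [10am,1pm]; Triage=12pm in [12pm,12pm]; Legal=11am in [10am,12pm]; Kickoff=10am in [10am,11am]; One-on-one=10am in [10am,11am]; max 2 per slot (cap 2).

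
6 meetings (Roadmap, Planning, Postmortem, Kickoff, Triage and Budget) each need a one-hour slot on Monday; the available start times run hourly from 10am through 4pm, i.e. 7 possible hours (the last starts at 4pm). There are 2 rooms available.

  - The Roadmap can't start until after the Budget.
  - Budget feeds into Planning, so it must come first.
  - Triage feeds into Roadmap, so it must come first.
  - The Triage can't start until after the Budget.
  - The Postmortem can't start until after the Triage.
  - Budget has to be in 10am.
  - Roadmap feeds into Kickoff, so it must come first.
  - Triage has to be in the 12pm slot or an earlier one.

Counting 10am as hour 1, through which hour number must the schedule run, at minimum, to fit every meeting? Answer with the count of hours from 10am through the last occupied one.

The precedence chain requires at least 4 distinct hours.
With at most 2 per hour and 6 meetings, at least 3 hours are needed.
4 works (last occupied hour: 1pm): for example Kickoff in 1pm; Postmortem in 12pm; Budget in 10am; Roadmap in 12pm; Triage in 11am; Planning in 11am.

4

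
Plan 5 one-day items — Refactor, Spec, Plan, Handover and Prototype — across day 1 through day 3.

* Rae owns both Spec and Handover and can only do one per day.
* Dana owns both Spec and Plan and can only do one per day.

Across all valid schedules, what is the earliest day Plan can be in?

Plan at day 1 is achievable: Refactor=day 1; Spec=day 2; Plan=day 1; Prototype=day 1; Handover=day 1.

day 1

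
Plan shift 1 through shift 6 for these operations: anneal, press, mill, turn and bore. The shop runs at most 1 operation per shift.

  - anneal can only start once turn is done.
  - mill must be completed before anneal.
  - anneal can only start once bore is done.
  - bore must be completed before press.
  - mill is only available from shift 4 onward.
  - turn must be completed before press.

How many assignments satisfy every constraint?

Splitting on anneal: it can be shift 5 (8), shift 6 (16). Listing each branch's schedules as (press, mill, turn, bore) by shift number:
anneal=shift 5: (3,4,1,2) (3,4,2,1) (6,4,1,2) (6,4,1,3) (6,4,2,1) (6,4,2,3) (6,4,3,1) (6,4,3,2) — 8.
anneal=shift 6: (3,4,1,2) (3,4,2,1) (3,5,1,2) (3,5,2,1) (4,5,1,2) (4,5,1,3) (4,5,2,1) (4,5,2,3) (4,5,3,1) (4,5,3,2) (5,4,1,2) (5,4,1,3) (5,4,2,1) (5,4,2,3) (5,4,3,1) (5,4,3,2) — 16.
Summing: 8 + 16 = 24.

24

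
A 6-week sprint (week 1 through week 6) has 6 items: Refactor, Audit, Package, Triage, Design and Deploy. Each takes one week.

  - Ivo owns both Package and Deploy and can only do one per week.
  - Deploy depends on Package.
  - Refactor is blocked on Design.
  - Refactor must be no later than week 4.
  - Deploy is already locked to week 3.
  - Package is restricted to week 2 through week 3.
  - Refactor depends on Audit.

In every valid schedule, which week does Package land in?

Package's window is week 2–week 3.
Deploy is fixed at week 3, and Package can't share a week with Deploy.
So Package must be week 2.

week 2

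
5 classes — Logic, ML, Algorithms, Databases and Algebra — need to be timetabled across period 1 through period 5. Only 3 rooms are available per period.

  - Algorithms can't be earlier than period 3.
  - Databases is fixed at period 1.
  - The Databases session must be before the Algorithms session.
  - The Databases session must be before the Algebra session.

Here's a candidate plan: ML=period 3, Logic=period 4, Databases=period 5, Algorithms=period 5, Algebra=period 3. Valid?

Algorithms can't be earlier than period 3 — holds.
Databases is fixed at period 1 — violated.
The Databases session must be before the Algebra session — violated.
The Databases session must be before the Algorithms session — violated.
Only 3 rooms are available per period — holds.

No — it violates: Databases is fixed at period 1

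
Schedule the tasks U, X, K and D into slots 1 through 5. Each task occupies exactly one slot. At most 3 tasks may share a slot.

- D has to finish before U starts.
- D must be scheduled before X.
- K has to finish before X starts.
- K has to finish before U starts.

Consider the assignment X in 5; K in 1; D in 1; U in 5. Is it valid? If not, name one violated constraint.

Yes, all constraints hold

K has to finish before U starts — holds.
D has to finish before U starts — holds.
D must be scheduled before X — holds.
K has to finish before X starts — holds.
At most 3 tasks may share a slot — holds.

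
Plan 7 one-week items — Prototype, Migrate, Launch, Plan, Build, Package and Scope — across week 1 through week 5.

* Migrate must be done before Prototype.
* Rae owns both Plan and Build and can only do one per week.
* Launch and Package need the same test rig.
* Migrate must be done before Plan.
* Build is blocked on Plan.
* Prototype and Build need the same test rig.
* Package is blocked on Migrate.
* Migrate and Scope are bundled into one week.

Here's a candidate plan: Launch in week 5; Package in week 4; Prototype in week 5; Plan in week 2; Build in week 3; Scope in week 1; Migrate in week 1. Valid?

Migrate and Scope are bundled into one week — holds.
Build is blocked on Plan — holds.
Migrate must be done before Plan — holds.
Rae owns both Plan and Build and can only do one per week — holds.
Package is blocked on Migrate — holds.
Prototype and Build need the same test rig — holds.
Launch and Package need the same test rig — holds.
Migrate must be done before Prototype — holds.

Yes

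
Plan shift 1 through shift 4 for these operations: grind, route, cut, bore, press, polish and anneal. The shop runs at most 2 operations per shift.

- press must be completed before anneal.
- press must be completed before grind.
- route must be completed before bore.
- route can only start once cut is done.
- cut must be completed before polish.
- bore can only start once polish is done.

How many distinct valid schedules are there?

28

Splitting on grind: it can be shift 2 (7), shift 3 (9), shift 4 (12). Listing each branch's schedules as (route, cut, bore, press, polish, anneal) by shift number:
grind=shift 2: (2,1,4,1,3,3) (2,1,4,1,3,4) (3,1,4,1,2,3) (3,1,4,1,2,4) (3,1,4,1,3,2) (3,1,4,1,3,4) (3,2,4,1,3,4) — 7.
grind=shift 3: (2,1,3,1,2,4) (2,1,4,1,2,3) (2,1,4,1,2,4) (2,1,4,1,3,2) (2,1,4,1,3,4) (2,1,4,2,3,4) (3,1,4,1,2,2) (3,1,4,1,2,4) (3,1,4,2,2,4) — 9.
grind=shift 4: (2,1,3,1,2,3) (2,1,3,1,2,4) (2,1,3,3,2,4) (2,1,4,1,2,3) (2,1,4,1,3,2) (2,1,4,1,3,3) (2,1,4,2,3,3) (3,1,4,1,2,2) (3,1,4,1,2,3) (3,1,4,1,3,2) (3,1,4,2,2,3) (3,2,4,1,3,2) — 12.
Summing: 7 + 9 + 12 = 28.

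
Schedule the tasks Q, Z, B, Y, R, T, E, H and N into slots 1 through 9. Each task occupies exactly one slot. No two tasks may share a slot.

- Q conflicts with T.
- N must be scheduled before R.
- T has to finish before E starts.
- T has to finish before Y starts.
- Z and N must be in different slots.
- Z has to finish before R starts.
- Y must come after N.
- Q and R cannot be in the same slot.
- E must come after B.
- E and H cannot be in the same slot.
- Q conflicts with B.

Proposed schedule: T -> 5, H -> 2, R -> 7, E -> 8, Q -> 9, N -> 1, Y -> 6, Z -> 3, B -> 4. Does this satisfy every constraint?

Q conflicts with T — holds.
N must be scheduled before R — holds.
T has to finish before Y starts — holds.
E must come after B — holds.
T has to finish before E starts — holds.
E and H cannot be in the same slot — holds.
Q and R cannot be in the same slot — holds.
Z and N must be in different slots — holds.
Y must come after N — holds.
Z has to finish before R starts — holds.
No two tasks may share a slot — holds.
Q conflicts with B — holds.

Yes, all constraints hold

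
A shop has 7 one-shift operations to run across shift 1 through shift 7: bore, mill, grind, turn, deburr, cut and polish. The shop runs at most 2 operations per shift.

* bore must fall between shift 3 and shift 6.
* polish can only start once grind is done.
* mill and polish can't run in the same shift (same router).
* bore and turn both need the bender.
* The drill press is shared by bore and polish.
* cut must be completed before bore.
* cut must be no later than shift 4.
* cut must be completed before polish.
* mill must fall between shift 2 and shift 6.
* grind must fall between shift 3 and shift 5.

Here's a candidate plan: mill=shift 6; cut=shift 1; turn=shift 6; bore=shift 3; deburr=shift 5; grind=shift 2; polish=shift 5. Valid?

Invalid. grind must fall between shift 3 and shift 5.

The drill press is shared by bore and polish — holds.
mill and polish can't run in the same shift (same router) — holds.
bore must fall between shift 3 and shift 6 — holds.
cut must be completed before polish — holds.
cut must be no later than shift 4 — holds.
mill must fall between shift 2 and shift 6 — holds.
bore and turn both need the bender — holds.
polish can only start once grind is done — holds.
The shop runs at most 2 operations per shift — holds.
cut must be completed before bore — holds.
grind must fall between shift 3 and shift 5 — violated.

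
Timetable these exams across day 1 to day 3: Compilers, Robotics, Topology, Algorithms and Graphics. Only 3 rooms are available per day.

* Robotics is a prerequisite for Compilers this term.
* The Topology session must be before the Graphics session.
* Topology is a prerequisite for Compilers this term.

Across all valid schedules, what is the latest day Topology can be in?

Downstream work caps Topology at day 2.
Topology at day 2 is achievable: Topology in day 2; Compilers in day 3; Robotics in day 1; Graphics in day 3; Algorithms in day 1.

day 2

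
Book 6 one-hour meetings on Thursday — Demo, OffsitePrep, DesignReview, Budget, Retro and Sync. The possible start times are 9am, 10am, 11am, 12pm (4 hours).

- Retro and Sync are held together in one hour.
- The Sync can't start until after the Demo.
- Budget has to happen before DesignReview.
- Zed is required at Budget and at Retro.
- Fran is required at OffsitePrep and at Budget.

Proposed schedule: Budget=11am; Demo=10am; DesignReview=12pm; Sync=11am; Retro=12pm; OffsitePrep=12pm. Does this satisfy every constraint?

No. Retro and Sync are held together in one hour is not satisfied.

Budget has to happen before DesignReview — holds.
Retro and Sync are held together in one hour — violated.
Fran is required at OffsitePrep and at Budget — holds.
Zed is required at Budget and at Retro — holds.
The Sync can't start until after the Demo — holds.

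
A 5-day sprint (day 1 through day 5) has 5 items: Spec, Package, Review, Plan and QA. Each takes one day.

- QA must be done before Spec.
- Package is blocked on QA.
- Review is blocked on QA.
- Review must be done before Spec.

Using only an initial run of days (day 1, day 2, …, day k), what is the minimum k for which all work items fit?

3 days

The precedence chain requires at least 3 distinct days.
3 works (last occupied day: day 3): for example Package -> day 2, Plan -> day 1, Review -> day 2, Spec -> day 3, QA -> day 1.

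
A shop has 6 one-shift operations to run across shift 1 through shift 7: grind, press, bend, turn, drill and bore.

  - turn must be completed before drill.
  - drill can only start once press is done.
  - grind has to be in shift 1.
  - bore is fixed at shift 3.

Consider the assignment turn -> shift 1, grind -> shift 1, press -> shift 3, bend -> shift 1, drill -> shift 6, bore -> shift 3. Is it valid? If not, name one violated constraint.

bore is fixed at shift 3 — holds.
turn must be completed before drill — holds.
drill can only start once press is done — holds.
grind has to be in shift 1 — holds.

Yes, all constraints hold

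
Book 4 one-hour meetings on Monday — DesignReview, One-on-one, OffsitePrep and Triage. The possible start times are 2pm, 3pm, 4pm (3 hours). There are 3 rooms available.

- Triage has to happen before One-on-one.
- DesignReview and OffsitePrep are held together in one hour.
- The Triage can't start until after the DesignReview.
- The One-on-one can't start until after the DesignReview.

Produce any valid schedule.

OffsitePrep=2pm, Triage=3pm, DesignReview=2pm, One-on-one=4pm

Checking: DesignReview(2pm) before One-on-one(4pm); DesignReview(2pm) before Triage(3pm); Triage(3pm) before One-on-one(4pm); DesignReview = OffsitePrep = 2pm; max 2 per hour (cap 3).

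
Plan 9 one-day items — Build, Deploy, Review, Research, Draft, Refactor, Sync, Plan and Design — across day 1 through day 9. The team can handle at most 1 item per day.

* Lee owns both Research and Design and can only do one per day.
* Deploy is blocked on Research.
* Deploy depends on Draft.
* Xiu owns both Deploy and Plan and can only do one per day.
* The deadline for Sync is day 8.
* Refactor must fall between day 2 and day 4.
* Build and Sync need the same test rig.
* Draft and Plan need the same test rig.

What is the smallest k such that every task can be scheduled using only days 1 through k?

The precedence chain requires at least 2 distinct days.
With at most 1 per day and 9 tasks, at least 9 days are needed.
9 works (last occupied day: day 9): for example Research in day 3, Sync in day 1, Build in day 6, Plan in day 8, Refactor in day 2, Deploy in day 5, Design in day 9, Review in day 7, Draft in day 4.

9 days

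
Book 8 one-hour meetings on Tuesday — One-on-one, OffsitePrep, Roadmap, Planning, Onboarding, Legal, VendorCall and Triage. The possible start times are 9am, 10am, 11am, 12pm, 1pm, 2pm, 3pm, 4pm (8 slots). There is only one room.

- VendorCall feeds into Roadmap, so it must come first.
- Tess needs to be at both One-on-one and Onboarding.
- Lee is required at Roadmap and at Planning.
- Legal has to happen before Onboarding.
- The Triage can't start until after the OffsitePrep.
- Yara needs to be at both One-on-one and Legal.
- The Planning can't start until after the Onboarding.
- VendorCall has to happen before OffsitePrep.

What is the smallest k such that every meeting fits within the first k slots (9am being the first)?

The precedence chain requires at least 3 distinct slots.
With at most 1 per slot and 8 meetings, at least 8 slots are needed.
8 works (last occupied slot: 4pm): for example Planning=2pm; Triage=3pm; VendorCall=9am; OffsitePrep=10am; Roadmap=1pm; Onboarding=12pm; One-on-one=4pm; Legal=11am.

8 slots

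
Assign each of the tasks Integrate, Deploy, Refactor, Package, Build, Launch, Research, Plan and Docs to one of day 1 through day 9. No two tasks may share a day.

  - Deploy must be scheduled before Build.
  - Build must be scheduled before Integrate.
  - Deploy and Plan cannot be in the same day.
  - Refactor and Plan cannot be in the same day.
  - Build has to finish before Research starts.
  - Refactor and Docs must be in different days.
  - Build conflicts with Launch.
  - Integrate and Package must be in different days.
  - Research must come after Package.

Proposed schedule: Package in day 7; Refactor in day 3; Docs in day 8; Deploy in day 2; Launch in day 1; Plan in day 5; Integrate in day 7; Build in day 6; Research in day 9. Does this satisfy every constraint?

Invalid. Integrate and Package must be in different days.

Research must come after Package — holds.
No two tasks may share a day — violated.
Build conflicts with Launch — holds.
Integrate and Package must be in different days — violated.
Deploy and Plan cannot be in the same day — holds.
Build has to finish before Research starts — holds.
Build must be scheduled before Integrate — holds.
Deploy must be scheduled before Build — holds.
Refactor and Plan cannot be in the same day — holds.
Refactor and Docs must be in different days — holds.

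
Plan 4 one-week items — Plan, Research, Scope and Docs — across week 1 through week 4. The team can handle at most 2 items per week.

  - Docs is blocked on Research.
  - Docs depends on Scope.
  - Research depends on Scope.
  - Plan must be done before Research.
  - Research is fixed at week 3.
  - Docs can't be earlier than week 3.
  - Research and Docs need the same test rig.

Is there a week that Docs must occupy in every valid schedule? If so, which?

week 4

Docs's window is week 3–week 4.
Research is fixed at week 3, and Docs can't share a week with Research.
So Docs must be week 4.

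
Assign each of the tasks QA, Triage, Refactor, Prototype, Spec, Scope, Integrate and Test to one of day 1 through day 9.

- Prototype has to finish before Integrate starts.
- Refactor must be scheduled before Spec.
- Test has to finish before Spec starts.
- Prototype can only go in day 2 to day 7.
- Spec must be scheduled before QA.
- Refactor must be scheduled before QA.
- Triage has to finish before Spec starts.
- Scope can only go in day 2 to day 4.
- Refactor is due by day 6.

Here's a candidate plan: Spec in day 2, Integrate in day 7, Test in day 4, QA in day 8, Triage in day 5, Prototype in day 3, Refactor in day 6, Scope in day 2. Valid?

Spec must be scheduled before QA — holds.
Refactor must be scheduled before Spec — violated.
Test has to finish before Spec starts — violated.
Scope can only go in day 2 to day 4 — holds.
Prototype can only go in day 2 to day 7 — holds.
Triage has to finish before Spec starts — violated.
Refactor must be scheduled before QA — holds.
Prototype has to finish before Integrate starts — holds.
Refactor is due by day 6 — holds.

Invalid. Refactor must be scheduled before Spec.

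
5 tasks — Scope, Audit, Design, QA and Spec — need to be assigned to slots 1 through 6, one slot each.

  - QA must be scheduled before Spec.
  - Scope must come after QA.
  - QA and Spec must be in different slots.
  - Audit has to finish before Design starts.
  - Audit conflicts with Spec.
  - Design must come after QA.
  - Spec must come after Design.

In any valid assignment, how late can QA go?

4

Downstream work caps QA at 4.
QA at 4 is achievable: Scope=5; Design=5; Audit=1; Spec=6; QA=4.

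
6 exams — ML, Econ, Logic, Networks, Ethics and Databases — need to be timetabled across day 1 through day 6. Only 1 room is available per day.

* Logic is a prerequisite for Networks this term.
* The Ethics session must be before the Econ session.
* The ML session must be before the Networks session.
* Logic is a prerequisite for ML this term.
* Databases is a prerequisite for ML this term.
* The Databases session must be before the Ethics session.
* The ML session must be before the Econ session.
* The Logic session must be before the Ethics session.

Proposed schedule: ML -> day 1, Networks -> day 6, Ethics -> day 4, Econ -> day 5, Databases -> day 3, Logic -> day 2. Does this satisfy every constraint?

No. Databases is a prerequisite for ML this term is not satisfied.

The Logic session must be before the Ethics session — holds.
Databases is a prerequisite for ML this term — violated.
The ML session must be before the Econ session — holds.
Only 1 room is available per day — holds.
Logic is a prerequisite for Networks this term — holds.
The Databases session must be before the Ethics session — holds.
Logic is a prerequisite for ML this term — violated.
The ML session must be before the Networks session — holds.
The Ethics session must be before the Econ session — holds.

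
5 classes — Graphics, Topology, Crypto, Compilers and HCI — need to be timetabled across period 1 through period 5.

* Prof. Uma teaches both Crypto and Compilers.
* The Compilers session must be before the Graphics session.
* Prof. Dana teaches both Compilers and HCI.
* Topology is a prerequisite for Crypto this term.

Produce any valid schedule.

Topology in period 1, Compilers in period 1, Crypto in period 2, Graphics in period 2, HCI in period 2

Checking: Compilers(period 1) before Graphics(period 2); Topology(period 1) before Crypto(period 2); Compilers(period 1) != HCI(period 2); Crypto(period 2) != Compilers(period 1).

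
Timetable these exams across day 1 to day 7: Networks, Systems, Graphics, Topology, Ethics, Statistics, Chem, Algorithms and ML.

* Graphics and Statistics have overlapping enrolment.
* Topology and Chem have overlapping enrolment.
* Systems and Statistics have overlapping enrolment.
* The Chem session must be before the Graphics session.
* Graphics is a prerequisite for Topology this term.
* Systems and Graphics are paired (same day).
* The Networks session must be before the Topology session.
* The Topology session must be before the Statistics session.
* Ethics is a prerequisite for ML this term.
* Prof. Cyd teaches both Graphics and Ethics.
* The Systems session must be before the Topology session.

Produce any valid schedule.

Ethics=day 1, Graphics=day 2, ML=day 2, Algorithms=day 1, Networks=day 1, Topology=day 3, Systems=day 2, Chem=day 1, Statistics=day 4

Checking: Systems(day 2) before Topology(day 3); Topology(day 3) before Statistics(day 4); Graphics(day 2) before Topology(day 3); Ethics(day 1) before ML(day 2); Networks(day 1) before Topology(day 3); Chem(day 1) before Graphics(day 2); Systems(day 2) != Statistics(day 4); Graphics(day 2) != Ethics(day 1); Graphics(day 2) != Statistics(day 4); Topology(day 3) != Chem(day 1); Systems = Graphics = day 2.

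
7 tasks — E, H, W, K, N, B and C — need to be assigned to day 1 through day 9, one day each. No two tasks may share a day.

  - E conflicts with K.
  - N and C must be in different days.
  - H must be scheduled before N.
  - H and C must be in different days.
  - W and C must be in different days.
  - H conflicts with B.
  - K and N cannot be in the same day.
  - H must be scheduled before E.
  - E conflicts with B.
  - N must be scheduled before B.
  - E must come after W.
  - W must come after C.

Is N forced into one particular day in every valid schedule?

No

N can be day 2 (e.g. C -> day 3; W -> day 4; H -> day 1; B -> day 6; E -> day 5; K -> day 7; N -> day 2) or day 3 (e.g. K -> day 7; E -> day 5; B -> day 6; C -> day 2; N -> day 3; W -> day 4; H -> day 1).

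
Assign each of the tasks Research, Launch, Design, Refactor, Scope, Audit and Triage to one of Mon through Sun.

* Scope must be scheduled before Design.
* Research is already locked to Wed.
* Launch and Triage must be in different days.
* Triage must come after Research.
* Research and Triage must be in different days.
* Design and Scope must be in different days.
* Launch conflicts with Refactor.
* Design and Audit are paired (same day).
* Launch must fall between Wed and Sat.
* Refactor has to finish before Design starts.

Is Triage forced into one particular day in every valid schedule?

No

Triage can be Thu (e.g. Research -> Wed, Audit -> Tue, Triage -> Thu, Launch -> Wed, Refactor -> Mon, Scope -> Mon, Design -> Tue) or Fri (e.g. Launch in Wed; Research in Wed; Audit in Tue; Scope in Mon; Refactor in Mon; Triage in Fri; Design in Tue).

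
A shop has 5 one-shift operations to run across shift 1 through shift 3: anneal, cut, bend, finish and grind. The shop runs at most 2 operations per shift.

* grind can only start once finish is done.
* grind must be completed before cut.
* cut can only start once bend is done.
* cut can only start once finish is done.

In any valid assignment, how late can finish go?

shift 1

Downstream work caps finish at shift 1.
finish at shift 1 is achievable: bend=shift 1; cut=shift 3; anneal=shift 2; finish=shift 1; grind=shift 2.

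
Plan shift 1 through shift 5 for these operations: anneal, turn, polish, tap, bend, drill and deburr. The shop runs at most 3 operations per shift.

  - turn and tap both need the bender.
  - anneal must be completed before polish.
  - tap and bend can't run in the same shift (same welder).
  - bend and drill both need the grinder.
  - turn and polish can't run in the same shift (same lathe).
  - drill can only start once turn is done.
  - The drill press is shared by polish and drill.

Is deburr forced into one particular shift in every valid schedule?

No

deburr can be shift 1 (e.g. tap in shift 2; drill in shift 3; deburr in shift 1; polish in shift 2; turn in shift 1; anneal in shift 1; bend in shift 4) or shift 2 (e.g. deburr=shift 2, drill=shift 3, polish=shift 2, tap=shift 2, turn=shift 1, anneal=shift 1, bend=shift 1).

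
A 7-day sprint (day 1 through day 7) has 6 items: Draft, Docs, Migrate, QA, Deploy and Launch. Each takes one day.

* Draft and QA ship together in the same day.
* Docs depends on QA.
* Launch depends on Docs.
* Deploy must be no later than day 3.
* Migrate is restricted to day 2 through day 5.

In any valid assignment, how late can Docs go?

day 6

Precedence pushes Docs to at least day 2; downstream work caps Docs at day 6.
Docs at day 6 is achievable: Migrate in day 2; QA in day 1; Launch in day 7; Docs in day 6; Draft in day 1; Deploy in day 1.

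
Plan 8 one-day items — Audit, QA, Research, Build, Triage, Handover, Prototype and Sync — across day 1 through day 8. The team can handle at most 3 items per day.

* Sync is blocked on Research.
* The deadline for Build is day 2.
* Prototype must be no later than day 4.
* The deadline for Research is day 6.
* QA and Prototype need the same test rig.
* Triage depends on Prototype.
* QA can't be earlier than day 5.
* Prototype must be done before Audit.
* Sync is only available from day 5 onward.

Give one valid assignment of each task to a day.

Handover -> day 2; QA -> day 5; Triage -> day 2; Research -> day 1; Prototype -> day 1; Build -> day 1; Audit -> day 2; Sync -> day 5

Checking: Prototype(day 1) before Audit(day 2); Prototype(day 1) before Triage(day 2); Research(day 1) before Sync(day 5); QA(day 5) != Prototype(day 1); Build=day 1 in [day 1,day 2]; QA=day 5 in [day 5,day 8]; Research=day 1 in [day 1,day 6]; Sync=day 5 in [day 5,day 8]; Prototype=day 1 in [day 1,day 4]; max 3 per day (cap 3).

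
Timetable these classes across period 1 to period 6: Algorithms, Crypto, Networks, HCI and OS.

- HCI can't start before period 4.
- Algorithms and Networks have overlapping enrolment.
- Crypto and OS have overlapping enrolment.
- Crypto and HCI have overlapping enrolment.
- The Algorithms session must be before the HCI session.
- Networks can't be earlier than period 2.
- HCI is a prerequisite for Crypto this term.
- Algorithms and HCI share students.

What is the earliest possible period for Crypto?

period 5

Precedence pushes Crypto to at least period 5.
Crypto at period 5 is achievable: Crypto=period 5; Networks=period 2; Algorithms=period 1; HCI=period 4; OS=period 1.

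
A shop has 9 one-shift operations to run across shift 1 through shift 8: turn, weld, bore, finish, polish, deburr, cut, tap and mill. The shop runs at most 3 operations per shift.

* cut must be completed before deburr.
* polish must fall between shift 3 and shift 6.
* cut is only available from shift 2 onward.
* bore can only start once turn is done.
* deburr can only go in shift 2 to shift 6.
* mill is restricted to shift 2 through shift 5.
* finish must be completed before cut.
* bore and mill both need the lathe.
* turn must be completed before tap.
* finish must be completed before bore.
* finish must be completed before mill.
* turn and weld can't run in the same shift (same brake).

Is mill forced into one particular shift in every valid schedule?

No

mill can be shift 2 (e.g. cut=shift 2, finish=shift 1, turn=shift 1, bore=shift 3, deburr=shift 3, weld=shift 4, polish=shift 3, tap=shift 2, mill=shift 2) or shift 3 (e.g. tap in shift 2, bore in shift 2, cut in shift 2, turn in shift 1, finish in shift 1, deburr in shift 3, weld in shift 4, polish in shift 3, mill in shift 3).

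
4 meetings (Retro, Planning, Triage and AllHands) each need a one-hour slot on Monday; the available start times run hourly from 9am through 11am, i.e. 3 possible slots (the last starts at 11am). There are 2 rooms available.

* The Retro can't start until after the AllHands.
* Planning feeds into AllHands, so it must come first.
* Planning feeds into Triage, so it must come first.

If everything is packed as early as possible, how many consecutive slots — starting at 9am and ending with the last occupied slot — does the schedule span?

The precedence chain requires at least 3 distinct slots.
With at most 2 per slot and 4 meetings, at least 2 slots are needed.
3 works (last occupied slot: 11am): for example AllHands in 10am; Retro in 11am; Planning in 9am; Triage in 10am.

3 slots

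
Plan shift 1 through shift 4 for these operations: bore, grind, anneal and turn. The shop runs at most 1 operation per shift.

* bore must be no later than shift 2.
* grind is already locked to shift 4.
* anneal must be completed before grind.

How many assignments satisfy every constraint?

4

Enumerating: anneal -> shift 2; grind -> shift 4; bore -> shift 1; turn -> shift 3 | anneal=shift 3, grind=shift 4, turn=shift 2, bore=shift 1 | bore in shift 2; turn in shift 3; anneal in shift 1; grind in shift 4 | turn=shift 1, bore=shift 2, grind=shift 4, anneal=shift 3.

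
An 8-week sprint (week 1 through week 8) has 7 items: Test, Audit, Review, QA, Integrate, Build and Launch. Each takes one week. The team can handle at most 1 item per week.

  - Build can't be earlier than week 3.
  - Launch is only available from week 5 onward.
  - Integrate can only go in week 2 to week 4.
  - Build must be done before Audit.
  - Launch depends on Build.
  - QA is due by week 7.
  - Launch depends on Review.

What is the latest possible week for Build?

week 6

Build is available from week 3; downstream work caps Build at week 7.
Build at week 6 is achievable: QA -> week 1, Test -> week 4, Integrate -> week 2, Launch -> week 7, Build -> week 6, Review -> week 3, Audit -> week 8.
Nothing later works — the capacity limit rule out every week after week 6.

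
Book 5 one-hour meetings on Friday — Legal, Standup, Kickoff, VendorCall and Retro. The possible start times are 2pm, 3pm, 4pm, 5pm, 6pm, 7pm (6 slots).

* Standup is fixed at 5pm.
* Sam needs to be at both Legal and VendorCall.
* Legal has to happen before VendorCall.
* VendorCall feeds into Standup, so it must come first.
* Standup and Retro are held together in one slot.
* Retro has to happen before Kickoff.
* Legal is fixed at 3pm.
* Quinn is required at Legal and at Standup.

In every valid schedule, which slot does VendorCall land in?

Legal is fixed at 3pm and must come before VendorCall, so VendorCall is at least 4pm.
Standup is fixed at 5pm and must come after VendorCall, so VendorCall is at most 4pm.
So VendorCall must be 4pm.

4pm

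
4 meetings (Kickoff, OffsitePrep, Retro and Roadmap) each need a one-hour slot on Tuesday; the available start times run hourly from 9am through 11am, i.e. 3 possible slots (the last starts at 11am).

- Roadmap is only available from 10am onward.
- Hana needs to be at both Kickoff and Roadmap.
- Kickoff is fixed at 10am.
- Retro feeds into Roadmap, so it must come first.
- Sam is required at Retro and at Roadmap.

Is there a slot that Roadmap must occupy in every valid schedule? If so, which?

Roadmap's window is 10am–11am.
Kickoff is fixed at 10am, and Roadmap can't share a slot with Kickoff.
So Roadmap must be 11am.

11am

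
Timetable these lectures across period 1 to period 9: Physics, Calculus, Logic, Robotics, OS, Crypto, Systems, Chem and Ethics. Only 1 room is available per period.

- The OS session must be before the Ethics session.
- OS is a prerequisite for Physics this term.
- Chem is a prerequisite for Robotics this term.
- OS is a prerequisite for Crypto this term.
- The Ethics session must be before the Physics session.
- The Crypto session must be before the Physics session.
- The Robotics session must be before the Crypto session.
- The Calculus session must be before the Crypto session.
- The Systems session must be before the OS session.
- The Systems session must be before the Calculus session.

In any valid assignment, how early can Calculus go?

period 2

Precedence pushes Calculus to at least period 2; downstream work caps Calculus at period 7.
Calculus at period 2 is achievable: Ethics=period 7, Calculus=period 2, Crypto=period 6, OS=period 3, Logic=period 9, Systems=period 1, Robotics=period 5, Chem=period 4, Physics=period 8.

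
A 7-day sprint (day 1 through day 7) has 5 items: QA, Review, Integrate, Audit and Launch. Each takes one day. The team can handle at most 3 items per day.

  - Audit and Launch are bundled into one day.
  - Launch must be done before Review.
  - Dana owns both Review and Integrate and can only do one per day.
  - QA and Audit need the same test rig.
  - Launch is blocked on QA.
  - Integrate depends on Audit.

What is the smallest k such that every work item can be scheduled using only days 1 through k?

4

The precedence chain requires at least 3 distinct days.
With at most 3 per day and 5 work items, at least 2 days are needed.
Could 3 days be enough, i.e. nothing placed later than day 3? No: Integrate must come after Audit (at day 1 or later) → {day 2, day 3}; Audit must come before Integrate (at day 3 or earlier) → {day 1, day 2}; Launch must come after QA (at day 1 or later) → {day 2, day 3}; Review must come after Launch (at day 2 or later) → {day 3}; Launch must come before Review (at day 3 or earlier) → {day 2}; Audit must be in the same day as Launch (in {day 2}) → {day 2}; Integrate can't share with Review (day 3) → {day 2}; Integrate must come after Audit (at day 2 or later) → nothing is left.
So 3 days is not enough.
4 works (last occupied day: day 4): for example Review -> day 3, Audit -> day 2, QA -> day 1, Launch -> day 2, Integrate -> day 4.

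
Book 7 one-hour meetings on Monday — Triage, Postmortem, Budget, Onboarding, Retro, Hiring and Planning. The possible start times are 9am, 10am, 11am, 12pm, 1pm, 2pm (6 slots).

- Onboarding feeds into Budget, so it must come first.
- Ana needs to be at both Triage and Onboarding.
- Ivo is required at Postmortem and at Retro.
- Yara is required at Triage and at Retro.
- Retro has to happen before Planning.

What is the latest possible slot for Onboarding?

1pm

Downstream work caps Onboarding at 1pm.
Onboarding at 1pm is achievable: Retro=9am, Triage=10am, Planning=10am, Onboarding=1pm, Hiring=9am, Budget=2pm, Postmortem=10am.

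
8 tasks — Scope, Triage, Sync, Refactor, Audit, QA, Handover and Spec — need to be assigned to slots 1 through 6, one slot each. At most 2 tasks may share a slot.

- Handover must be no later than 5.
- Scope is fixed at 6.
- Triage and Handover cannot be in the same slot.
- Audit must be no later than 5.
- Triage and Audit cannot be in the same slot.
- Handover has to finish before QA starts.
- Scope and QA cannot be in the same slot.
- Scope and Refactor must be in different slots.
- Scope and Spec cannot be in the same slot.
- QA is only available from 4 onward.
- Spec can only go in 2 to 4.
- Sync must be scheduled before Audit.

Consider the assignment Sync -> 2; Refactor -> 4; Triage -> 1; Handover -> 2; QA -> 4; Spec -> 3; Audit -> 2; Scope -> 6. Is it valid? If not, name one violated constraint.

Scope and QA cannot be in the same slot — holds.
Triage and Handover cannot be in the same slot — holds.
Triage and Audit cannot be in the same slot — holds.
QA is only available from 4 onward — holds.
Audit must be no later than 5 — holds.
Scope and Refactor must be in different slots — holds.
Handover has to finish before QA starts — holds.
At most 2 tasks may share a slot — violated.
Sync must be scheduled before Audit — violated.
Scope and Spec cannot be in the same slot — holds.
Handover must be no later than 5 — holds.
Scope is fixed at 6 — holds.
Spec can only go in 2 to 4 — holds.

No — it violates: At most 2 tasks may share a slot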